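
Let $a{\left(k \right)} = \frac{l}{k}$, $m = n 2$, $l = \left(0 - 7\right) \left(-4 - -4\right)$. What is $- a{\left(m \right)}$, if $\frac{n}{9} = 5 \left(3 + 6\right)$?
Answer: $0$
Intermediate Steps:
$n = 405$ ($n = 9 \cdot 5 \left(3 + 6\right) = 9 \cdot 5 \cdot 9 = 9 \cdot 45 = 405$)
$l = 0$ ($l = - 7 \left(-4 + 4\right) = \left(-7\right) 0 = 0$)
$m = 810$ ($m = 405 \cdot 2 = 810$)
$a{\left(k \right)} = 0$ ($a{\left(k \right)} = \frac{0}{k} = 0$)
$- a{\left(m \right)} = \left(-1\right) 0 = 0$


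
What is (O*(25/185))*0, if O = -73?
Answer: 0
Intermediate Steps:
(O*(25/185))*0 = -1825/185*0 = -73*5/37*0 = -365/37*0 = 0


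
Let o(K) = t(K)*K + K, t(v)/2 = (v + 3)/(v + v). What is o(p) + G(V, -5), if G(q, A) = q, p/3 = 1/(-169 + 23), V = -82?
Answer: -5770/73 ≈ -79.041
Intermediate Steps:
p = -3/146 (p = 3/(-169 + 23) = 3/(-146) = 3*(-1/146) = -3/146 ≈ -0.020548)
t(v) = (3 + v)/v (t(v) = 2*((v + 3)/(v + v)) = 2*((3 + v)/((2*v))) = 2*((3 + v)*(1/(2*v))) = 2*((3 + v)/(2*v)) = (3 + v)/v)
o(K) = 3 + 2*K (o(K) = ((3 + K)/K)*K + K = (3 + K) + K = 3 + 2*K)
o(p) + G(V, -5) = (3 + 2*(-3/146)) - 82 = (3 - 3/73) - 82 = 216/73 - 82 = -5770/73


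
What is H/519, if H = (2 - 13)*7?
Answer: -77/519 ≈ -0.14836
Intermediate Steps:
H = -77 (H = -11*7 = -77)
H/519 = -77/519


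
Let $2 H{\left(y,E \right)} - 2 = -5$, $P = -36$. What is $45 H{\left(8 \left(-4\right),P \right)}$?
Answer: $- \frac{135}{2} \approx -67.5$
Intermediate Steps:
$H{\left(y,E \right)} = - \frac{3}{2}$ ($H{\left(y,E \right)} = 1 + \frac{1}{2} \left(-5\right) = 1 - \frac{5}{2} = - \frac{3}{2}$)
$45 H{\left(8 \left(-4\right),P \right)} = 45 \left(- \frac{3}{2}\right) = - \frac{135}{2}$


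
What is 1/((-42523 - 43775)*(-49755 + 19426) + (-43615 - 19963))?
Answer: 1/2617268464 ≈ 3.8208e-10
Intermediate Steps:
1/((-42523 - 43775)*(-49755 + 19426) + (-43615 - 19963)) = 1/(-86298*(-30329) - 63578) = 1/(2617332042 - 63578) = 1/2617268464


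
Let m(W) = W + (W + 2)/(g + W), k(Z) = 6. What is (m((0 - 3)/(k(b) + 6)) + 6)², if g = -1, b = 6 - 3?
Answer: 7569/400 ≈ 18.922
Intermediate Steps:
b = 3
m(W) = W + (2 + W)/(-1 + W) (m(W) = W + (W + 2)/(-1 + W) = W + (2 + W)/(-1 + W))
(m((0 - 3)/(k(b) + 6)) + 6)² = ((2 + ((0 - 3)/(6 + 6))²)/(-1 + (0 - 3)/(6 + 6)) + 6)² = ((2 + (-3/12)²)/(-1 - 3/12) + 6)² = ((2 + (-3*1/12)²)/(-1 - 3*1/12) + 6)² = ((2 + (-¼)²)/(-1 - ¼) + 6)² = ((2 + 1/16)/(-5/4) + 6)² = (-⅘*33/16 + 6)² = (-33/20 + 6)² = (87/20)² = 7569/400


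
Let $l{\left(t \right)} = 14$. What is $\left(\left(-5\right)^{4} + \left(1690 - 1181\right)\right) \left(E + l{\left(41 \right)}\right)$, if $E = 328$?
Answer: $387828$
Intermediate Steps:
$\left(\left(-5\right)^{4} + \left(1690 - 1181\right)\right) \left(E + l{\left(41 \right)}\right) = \left(\left(-5\right)^{4} + \left(1690 - 1181\right)\right) \left(328 + 14\right) = \left(625 + \left(1690 - 1181\right)\right) 342 = \left(625 + 509\right) 342 = 1134 \cdot 342 = 387828$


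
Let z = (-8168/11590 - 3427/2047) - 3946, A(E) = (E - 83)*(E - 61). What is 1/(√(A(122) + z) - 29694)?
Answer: -7657414485/227379670425098 - 17*I*√361124430430/227379670425098 ≈ -3.3677e-5 - 4.4929e-8*I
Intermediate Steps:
A(E) = (-83 + E)*(-61 + E)
z = -2036396161/515755 (z = (-8168*1/11590 - 3427*1/2047) - 3946 = (-4084/5795 - 149/89) - 3946 = -1226931/515755 - 3946 = -2036396161/515755 ≈ -3948.4)
1/(√(A(122) + z) - 29694) = 1/(√((5063 + 122² - 144*122) - 2036396161/515755) - 29694) = 1/(√((5063 + 14884 - 17568) - 2036396161/515755) - 29694) = 1/(√(2379 - 2036396161/515755) - 29694) = 1/(√(-809415016/515755) - 29694) = 1/(34*I*√361124430430/515755 - 29694) = 1/(-29694 + 34*I*√361124430430/515755)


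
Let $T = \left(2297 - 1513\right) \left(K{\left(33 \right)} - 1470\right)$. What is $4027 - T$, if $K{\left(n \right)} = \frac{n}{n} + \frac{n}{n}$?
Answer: $1154939$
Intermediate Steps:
$K{\left(n \right)} = 2$ ($K{\left(n \right)} = 1 + 1 = 2$)
$T = -1150912$ ($T = \left(2297 - 1513\right) \left(2 - 1470\right) = 784 \left(-1468\right) = -1150912$)
$4027 - T = 4027 - -1150912 = 4027 + 1150912 = 1154939$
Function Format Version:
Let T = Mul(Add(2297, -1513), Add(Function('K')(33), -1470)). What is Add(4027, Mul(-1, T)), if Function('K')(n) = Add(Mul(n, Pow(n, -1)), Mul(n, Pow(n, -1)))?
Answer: 1154939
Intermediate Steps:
Function('K')(n) = 2 (Function('K')(n) = Add(1, 1) = 2)
T = -1150912 (T = Mul(Add(2297, -1513), Add(2, -1470)) = Mul(784, -1468) = -1150912)
Add(4027, Mul(-1, T)) = Add(4027, Mul(-1, -1150912)) = Add(4027, 1150912) = 1154939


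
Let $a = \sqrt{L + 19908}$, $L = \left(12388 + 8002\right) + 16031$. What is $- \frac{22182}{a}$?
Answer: $- \frac{22182 \sqrt{56329}}{56329} \approx -93.462$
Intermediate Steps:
$L = 36421$ ($L = 20390 + 16031 = 36421$)
$a = \sqrt{56329}$ ($a = \sqrt{36421 + 19908} = \sqrt{56329} \approx 237.34$)
$- \frac{22182}{a} = - \frac{22182}{\sqrt{56329}} = - 22182 \frac{\sqrt{56329}}{56329} = - \frac{22182 \sqrt{56329}}{56329}$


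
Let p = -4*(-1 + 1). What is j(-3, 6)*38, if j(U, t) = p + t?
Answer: 228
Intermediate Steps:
p = 0 (p = -4*0 = 0)
j(U, t) = t (j(U, t) = 0 + t = t)
j(-3, 6)*38 = 6*38 = 228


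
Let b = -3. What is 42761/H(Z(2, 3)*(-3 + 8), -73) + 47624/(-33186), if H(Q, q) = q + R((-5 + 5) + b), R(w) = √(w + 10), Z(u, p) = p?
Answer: -17307552131/29435982 - 42761*√7/5322 ≈ -609.23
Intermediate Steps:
R(w) = √(10 + w)
H(Q, q) = q + √7 (H(Q, q) = q + √(10 + ((-5 + 5) - 3)) = q + √(10 + (0 - 3)) = q + √(10 - 3) = q + √7)
42761/H(Z(2, 3)*(-3 + 8), -73) + 47624/(-33186) = 42761/(-73 + √7) + 47624/(-33186) = 42761/(-73 + √7) + 47624*(-1/33186) = 42761/(-73 + √7) - 23812/16593 = -23812/16593 + 42761/(-73 + √7)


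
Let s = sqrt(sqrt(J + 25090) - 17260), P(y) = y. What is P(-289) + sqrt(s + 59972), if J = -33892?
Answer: -289 + sqrt(59972 + sqrt(-17260 + 3*I*sqrt(978))) ≈ -44.107 + 0.26824*I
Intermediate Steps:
s = sqrt(-17260 + 3*I*sqrt(978)) (s = sqrt(sqrt(-33892 + 25090) - 17260) = sqrt(sqrt(-8802) - 17260) = sqrt(3*I*sqrt(978) - 17260) = sqrt(-17260 + 3*I*sqrt(978)) ≈ 0.3571 + 131.38*I)
P(-289) + sqrt(s + 59972) = -289 + sqrt(sqrt(-17260 + 3*I*sqrt(978)) + 59972) = -289 + sqrt(59972 + sqrt(-17260 + 3*I*sqrt(978)))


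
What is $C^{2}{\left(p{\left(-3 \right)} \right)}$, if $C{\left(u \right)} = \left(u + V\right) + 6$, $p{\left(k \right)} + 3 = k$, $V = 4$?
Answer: $16$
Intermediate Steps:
$p{\left(k \right)} = -3 + k$
$C{\left(u \right)} = 10 + u$ ($C{\left(u \right)} = \left(u + 4\right) + 6 = \left(4 + u\right) + 6 = 10 + u$)
$C^{2}{\left(p{\left(-3 \right)} \right)} = \left(10 - 6\right)^{2} = 4^{2} = 16$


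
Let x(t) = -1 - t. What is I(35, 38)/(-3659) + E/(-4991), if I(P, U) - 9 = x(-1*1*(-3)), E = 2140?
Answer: -7855215/18262069 ≈ -0.43014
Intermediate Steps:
I(P, U) = 5 (I(P, U) = 9 + (-1 - (-1*1)*(-3)) = 9 + (-1 - (-1)*(-3)) = 9 + (-1 - 1*3) = 9 + (-1 - 3) = 9 - 4 = 5)
I(35, 38)/(-3659) + E/(-4991) = 5/(-3659) + 2140/(-4991) = 5*(-1/3659) + 2140*(-1/4991) = -5/3659 - 2140/4991 = -7855215/18262069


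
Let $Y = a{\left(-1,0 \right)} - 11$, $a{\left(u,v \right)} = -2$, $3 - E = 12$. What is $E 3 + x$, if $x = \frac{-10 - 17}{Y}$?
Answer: $- \frac{324}{13} \approx -24.923$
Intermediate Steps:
$E = -9$ ($E = 3 - 12 = -9$)
$Y = -13$ ($Y = -2 - 11 = -13$)
$x = \frac{27}{13}$ ($x = \frac{-10 - 17}{-13} = \left(-27\right) \left(- \frac{1}{13}\right) = \frac{27}{13} \approx 2.0769$)
$E 3 + x = \left(-9\right) 3 + \frac{27}{13} = -27 + \frac{27}{13} = - \frac{324}{13}$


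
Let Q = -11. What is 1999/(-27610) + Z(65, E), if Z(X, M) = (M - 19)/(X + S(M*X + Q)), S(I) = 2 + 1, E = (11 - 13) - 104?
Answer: -1793591/938740 ≈ -1.9106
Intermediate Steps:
E = -106 (E = -2 - 104 = -106)
S(I) = 3
Z(X, M) = (-19 + M)/(3 + X) (Z(X, M) = (M - 19)/(X + 3) = (-19 + M)/(3 + X))
1999/(-27610) + Z(65, E) = 1999/(-27610) + (-19 - 106)/(3 + 65) = 1999*(-1/27610) - 125/68 = -1999/27610 + (1/68)*(-125) = -1999/27610 - 125/68 = -1793591/938740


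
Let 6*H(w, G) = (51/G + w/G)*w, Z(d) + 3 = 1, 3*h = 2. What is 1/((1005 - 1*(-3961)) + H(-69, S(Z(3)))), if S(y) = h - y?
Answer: 8/40349 ≈ 0.00019827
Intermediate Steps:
h = ⅔ (h = (⅓)*2 = ⅔ ≈ 0.66667)
Z(d) = -2 (Z(d) = -3 + 1 = -2)
S(y) = ⅔ - y
H(w, G) = w*(51/G + w/G)/6 (H(w, G) = ((51/G + w/G)*w)/6 = (w*(51/G + w/G))/6 = w*(51/G + w/G)/6)
1/((1005 - 1*(-3961)) + H(-69, S(Z(3)))) = 1/((1005 - 1*(-3961)) + (⅙)*(-69)*(51 - 69)/(⅔ - 1*(-2))) = 1/((1005 + 3961) + (⅙)*(-69)*(-18)/(⅔ + 2)) = 1/(4966 + (⅙)*(-69)*(-18)/(8/3)) = 1/(4966 + (⅙)*(-69)*(3/8)*(-18)) = 1/(4966 + 621/8) = 1/(40349/8) = 8/40349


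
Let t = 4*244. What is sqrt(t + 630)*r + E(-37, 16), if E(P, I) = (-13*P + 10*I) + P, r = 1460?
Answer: 604 + 1460*sqrt(1606) ≈ 59113.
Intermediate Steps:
E(P, I) = -12*P + 10*I
t = 976
sqrt(t + 630)*r + E(-37, 16) = sqrt(976 + 630)*1460 + (-12*(-37) + 10*16) = sqrt(1606)*1460 + (444 + 160) = 1460*sqrt(1606) + 604 = 604 + 1460*sqrt(1606)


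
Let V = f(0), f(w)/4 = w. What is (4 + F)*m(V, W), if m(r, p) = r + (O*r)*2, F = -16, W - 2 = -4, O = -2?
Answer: 0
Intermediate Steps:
W = -2 (W = 2 - 4 = -2)
f(w) = 4*w
V = 0 (V = 4*0 = 0)
m(r, p) = -3*r (m(r, p) = r - 2*r*2 = r - 4*r = -3*r)
(4 + F)*m(V, W) = (4 - 16)*(-3*0) = -12*0 = 0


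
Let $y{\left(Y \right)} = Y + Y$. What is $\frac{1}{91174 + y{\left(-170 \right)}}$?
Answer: $\frac{1}{90834} \approx 1.1009 \cdot 10^{-5}$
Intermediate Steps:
$y{\left(Y \right)} = 2 Y$
$\frac{1}{91174 + y{\left(-170 \right)}} = \frac{1}{91174 + 2 \left(-170\right)} = \frac{1}{91174 - 340} = \frac{1}{90834}$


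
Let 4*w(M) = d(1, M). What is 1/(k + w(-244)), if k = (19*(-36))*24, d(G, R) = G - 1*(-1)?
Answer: -2/32831 ≈ -6.0918e-5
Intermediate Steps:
d(G, R) = 1 + G (d(G, R) = G + 1 = 1 + G)
w(M) = ½ (w(M) = (1 + 1)/4 = (¼)*2 = ½)
k = -16416 (k = -684*24 = -16416)
1/(k + w(-244)) = 1/(-16416 + ½) = 1/(-32831/2) = -2/32831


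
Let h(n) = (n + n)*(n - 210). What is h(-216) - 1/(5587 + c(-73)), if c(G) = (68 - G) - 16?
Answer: 1051190783/5712 ≈ 1.8403e+5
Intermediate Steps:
c(G) = 52 - G
h(n) = 2*n*(-210 + n) (h(n) = (2*n)*(-210 + n) = 2*n*(-210 + n))
h(-216) - 1/(5587 + c(-73)) = 2*(-216)*(-210 - 216) - 1/(5587 + (52 - 1*(-73))) = 2*(-216)*(-426) - 1/(5587 + (52 + 73)) = 184032 - 1/(5587 + 125) = 184032 - 1/5712 = 1051190783/5712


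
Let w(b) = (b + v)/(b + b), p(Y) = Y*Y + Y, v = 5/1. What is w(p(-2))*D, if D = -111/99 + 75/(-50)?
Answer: -1211/264 ≈ -4.5871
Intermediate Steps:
v = 5 (v = 5*1 = 5)
D = -173/66 (D = -111*1/99 + 75*(-1/50) = -37/33 - 3/2 = -173/66 ≈ -2.6212)
p(Y) = Y + Y² (p(Y) = Y² + Y = Y + Y²)
w(b) = (5 + b)/(2*b) (w(b) = (b + 5)/(b + b) = (5 + b)/((2*b)) = (5 + b)*(1/(2*b)) = (5 + b)/(2*b))
w(p(-2))*D = ((5 - 2*(1 - 2))/(2*((-2*(1 - 2)))))*(-173/66) = ((5 - 2*(-1))/(2*((-2*(-1)))))*(-173/66) = ((½)*(5 + 2)/2)*(-173/66) = ((½)*(½)*7)*(-173/66) = (7/4)*(-173/66) = -1211/264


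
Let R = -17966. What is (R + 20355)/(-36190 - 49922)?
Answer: -2389/86112 ≈ -0.027743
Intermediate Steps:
(R + 20355)/(-36190 - 49922) = (-17966 + 20355)/(-36190 - 49922) = 2389/(-86112) = 2389*(-1/86112) = -2389/86112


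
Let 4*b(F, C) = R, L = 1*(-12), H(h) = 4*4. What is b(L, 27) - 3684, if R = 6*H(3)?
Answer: -3660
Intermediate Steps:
H(h) = 16
R = 96 (R = 6*16 = 96)
L = -12
b(F, C) = 24 (b(F, C) = (¼)*96 = 24)
b(L, 27) - 3684 = 24 - 3684 = -3660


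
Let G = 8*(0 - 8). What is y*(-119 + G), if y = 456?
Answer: -83448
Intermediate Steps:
G = -64 (G = 8*(-8) = -64)
y*(-119 + G) = 456*(-119 - 64) = 456*(-183) = -83448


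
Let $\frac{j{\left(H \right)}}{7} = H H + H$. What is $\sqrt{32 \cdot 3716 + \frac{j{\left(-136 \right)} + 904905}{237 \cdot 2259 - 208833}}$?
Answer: $\frac{\sqrt{2254312353958}}{4354} \approx 344.84$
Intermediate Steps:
$j{\left(H \right)} = 7 H + 7 H^{2}$ ($j{\left(H \right)} = 7 \left(H H + H\right) = 7 \left(H^{2} + H\right) = 7 \left(H + H^{2}\right) = 7 H + 7 H^{2}$)
$\sqrt{32 \cdot 3716 + \frac{j{\left(-136 \right)} + 904905}{237 \cdot 2259 - 208833}} = \sqrt{32 \cdot 3716 + \frac{7 \left(-136\right) \left(1 - 136\right) + 904905}{237 \cdot 2259 - 208833}} = \sqrt{118912 + \frac{7 \left(-136\right) \left(-135\right) + 904905}{535383 - 208833}} = \sqrt{118912 + \frac{128520 + 904905}{326550}} = \sqrt{118912 + 1033425 \cdot \frac{1}{326550}} = \sqrt{118912 + \frac{13779}{4354}} = \sqrt{\frac{517756627}{4354}} = \frac{\sqrt{2254312353958}}{4354}$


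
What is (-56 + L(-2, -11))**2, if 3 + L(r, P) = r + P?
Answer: 5184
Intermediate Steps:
L(r, P) = -3 + P + r (L(r, P) = -3 + (r + P) = -3 + (P + r) = -3 + P + r)
(-56 + L(-2, -11))**2 = (-56 + (-3 - 11 - 2))**2 = (-56 - 16)**2 = (-72)**2 = 5184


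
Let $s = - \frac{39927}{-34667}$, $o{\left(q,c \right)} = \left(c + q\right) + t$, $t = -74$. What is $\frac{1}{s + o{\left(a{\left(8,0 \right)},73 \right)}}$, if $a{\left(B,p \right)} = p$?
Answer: $\frac{34667}{5260} \approx 6.5907$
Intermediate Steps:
$o{\left(q,c \right)} = -74 + c + q$ ($o{\left(q,c \right)} = \left(c + q\right) - 74 = -74 + c + q$)
$s = \frac{39927}{34667}$ ($s = \left(-39927\right) \left(- \frac{1}{34667}\right) = \frac{39927}{34667} \approx 1.1517$)
$\frac{1}{s + o{\left(a{\left(8,0 \right)},73 \right)}} = \frac{1}{\frac{39927}{34667} + \left(-74 + 73 + 0\right)} = \frac{1}{\frac{39927}{34667} - 1} = \frac{1}{\frac{5260}{34667}} = \frac{34667}{5260}$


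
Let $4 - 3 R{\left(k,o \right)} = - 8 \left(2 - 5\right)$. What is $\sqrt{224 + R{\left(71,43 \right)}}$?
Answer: $\frac{2 \sqrt{489}}{3} \approx 14.742$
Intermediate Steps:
$R{\left(k,o \right)} = - \frac{20}{3}$ ($R{\left(k,o \right)} = \frac{4}{3} - \frac{\left(-8\right) \left(2 - 5\right)}{3} = \frac{4}{3} - \frac{\left(-8\right) \left(-3\right)}{3} = \frac{4}{3} - 8 = - \frac{20}{3}$)
$\sqrt{224 + R{\left(71,43 \right)}} = \sqrt{224 - \frac{20}{3}} = \sqrt{\frac{652}{3}} = \frac{2 \sqrt{489}}{3}$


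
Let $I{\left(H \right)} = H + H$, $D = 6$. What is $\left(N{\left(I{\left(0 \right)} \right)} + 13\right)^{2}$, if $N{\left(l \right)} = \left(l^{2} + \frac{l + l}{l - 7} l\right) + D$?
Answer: $361$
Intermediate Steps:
$I{\left(H \right)} = 2 H$
$N{\left(l \right)} = 6 + l^{2} + \frac{2 l^{2}}{-7 + l}$ ($N{\left(l \right)} = \left(l^{2} + \frac{l + l}{l - 7} l\right) + 6 = \left(l^{2} + \frac{2 l}{-7 + l} l\right) + 6 = \left(l^{2} + \frac{2 l^{2}}{-7 + l}\right) + 6 = 6 + l^{2} + \frac{2 l^{2}}{-7 + l}$)
$\left(N{\left(I{\left(0 \right)} \right)} + 13\right)^{2} = \left(\frac{-42 + \left(2 \cdot 0\right)^{3} - 5 \left(2 \cdot 0\right)^{2} + 6 \cdot 2 \cdot 0}{-7 + 2 \cdot 0} + 13\right)^{2} = \left(\frac{-42 + 0^{3} - 5 \cdot 0^{2} + 6 \cdot 0}{-7 + 0} + 13\right)^{2} = \left(\frac{-42 + 0 - 0 + 0}{-7} + 13\right)^{2} = \left(- \frac{-42 + 0 + 0 + 0}{7} + 13\right)^{2} = \left(\left(- \frac{1}{7}\right) \left(-42\right) + 13\right)^{2} = \left(6 + 13\right)^{2} = 19^{2} = 361$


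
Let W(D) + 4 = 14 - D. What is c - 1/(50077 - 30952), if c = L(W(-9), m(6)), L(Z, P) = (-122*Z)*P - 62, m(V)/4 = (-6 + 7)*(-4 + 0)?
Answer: 708122249/19125 ≈ 37026.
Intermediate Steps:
m(V) = -16 (m(V) = 4*((-6 + 7)*(-4 + 0)) = 4*(1*(-4)) = 4*(-4) = -16)
W(D) = 10 - D (W(D) = -4 + (14 - D) = 10 - D)
L(Z, P) = -62 - 122*P*Z (L(Z, P) = -122*P*Z - 62 = -62 - 122*P*Z)
c = 37026 (c = -62 - 122*(-16)*(10 - 1*(-9)) = -62 - 122*(-16)*(10 + 9) = -62 - 122*(-16)*19 = -62 + 37088 = 37026)
c - 1/(50077 - 30952) = 37026 - 1/(50077 - 30952) = 37026 - 1/19125 = 708122249/19125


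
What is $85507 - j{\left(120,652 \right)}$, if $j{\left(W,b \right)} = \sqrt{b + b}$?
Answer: $85507 - 2 \sqrt{326} \approx 85471.0$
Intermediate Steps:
$j{\left(W,b \right)} = \sqrt{2} \sqrt{b}$ ($j{\left(W,b \right)} = \sqrt{2 b} = \sqrt{2} \sqrt{b}$)
$85507 - j{\left(120,652 \right)} = 85507 - \sqrt{2} \sqrt{652} = 85507 - \sqrt{2} \cdot 2 \sqrt{163} = 85507 - 2 \sqrt{326}$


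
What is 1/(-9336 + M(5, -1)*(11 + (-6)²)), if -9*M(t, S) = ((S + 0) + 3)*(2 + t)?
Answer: -9/84682 ≈ -0.00010628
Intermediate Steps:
M(t, S) = -(2 + t)*(3 + S)/9 (M(t, S) = -((S + 0) + 3)*(2 + t)/9 = -(S + 3)*(2 + t)/9 = -(3 + S)*(2 + t)/9 = -(2 + t)*(3 + S)/9)
1/(-9336 + M(5, -1)*(11 + (-6)²)) = 1/(-9336 + (-⅔ - 2/9*(-1) - ⅓*5 - ⅑*(-1)*5)*(11 + (-6)²)) = 1/(-9336 + (-⅔ + 2/9 - 5/3 + 5/9)*(11 + 36)) = 1/(-9336 - 14/9*47) = 1/(-9336 - 658/9) = 1/(-84682/9) = -9/84682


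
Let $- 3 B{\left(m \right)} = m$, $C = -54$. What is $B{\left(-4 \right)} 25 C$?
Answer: $-1800$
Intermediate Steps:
$B{\left(m \right)} = - \frac{m}{3}$
$B{\left(-4 \right)} 25 C = \left(- \frac{1}{3}\right) \left(-4\right) 25 \left(-54\right) = \frac{4}{3} \cdot 25 \left(-54\right) = \frac{100}{3} \left(-54\right) = -1800$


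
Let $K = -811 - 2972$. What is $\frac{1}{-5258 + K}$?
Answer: $- \frac{1}{9041} \approx -0.00011061$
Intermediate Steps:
$K = -3783$
$\frac{1}{-5258 + K} = \frac{1}{-5258 - 3783} = \frac{1}{-9041} = - \frac{1}{9041}$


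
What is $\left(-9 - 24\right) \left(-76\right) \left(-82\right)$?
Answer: $-205656$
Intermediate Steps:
$\left(-9 - 24\right) \left(-76\right) \left(-82\right) = \left(-33\right) \left(-76\right) \left(-82\right) = 2508 \left(-82\right) = -205656$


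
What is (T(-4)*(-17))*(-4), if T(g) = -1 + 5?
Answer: 272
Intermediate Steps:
T(g) = 4
(T(-4)*(-17))*(-4) = (4*(-17))*(-4) = -68*(-4) = 272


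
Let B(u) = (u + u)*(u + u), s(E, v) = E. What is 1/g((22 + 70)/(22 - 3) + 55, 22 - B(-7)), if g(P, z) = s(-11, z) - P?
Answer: -19/1346 ≈ -0.014116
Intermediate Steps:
B(u) = 4*u**2 (B(u) = (2*u)*(2*u) = 4*u**2)
g(P, z) = -11 - P
1/g((22 + 70)/(22 - 3) + 55, 22 - B(-7)) = 1/(-11 - ((22 + 70)/(22 - 3) + 55)) = 1/(-11 - (92/19 + 55)) = 1/(-11 - 1*1137/19) = 1/(-11 - 1137/19) = 1/(-1346/19) = -19/1346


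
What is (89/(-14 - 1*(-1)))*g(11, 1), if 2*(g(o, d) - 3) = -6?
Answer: 0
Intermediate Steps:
g(o, d) = 0 (g(o, d) = 3 + (½)*(-6) = 3 - 3 = 0)
(89/(-14 - 1*(-1)))*g(11, 1) = (89/(-14 - 1*(-1)))*0 = (89/(-14 + 1))*0 = (89/(-13))*0 = (89*(-1/13))*0 = -89/13*0 = 0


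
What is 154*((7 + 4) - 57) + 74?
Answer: -7010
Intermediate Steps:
154*((7 + 4) - 57) + 74 = 154*(11 - 57) + 74 = 154*(-46) + 74 = -7084 + 74 = -7010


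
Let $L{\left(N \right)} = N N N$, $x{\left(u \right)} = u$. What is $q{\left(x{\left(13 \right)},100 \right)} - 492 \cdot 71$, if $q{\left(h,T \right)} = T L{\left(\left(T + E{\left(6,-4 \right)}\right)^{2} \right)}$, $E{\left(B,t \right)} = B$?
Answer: $141851911190668$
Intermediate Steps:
$L{\left(N \right)} = N^{3}$ ($L{\left(N \right)} = N^{2} N = N^{3}$)
$q{\left(h,T \right)} = T \left(6 + T\right)^{6}$ ($q{\left(h,T \right)} = T \left(\left(T + 6\right)^{2}\right)^{3} = T \left(\left(6 + T\right)^{2}\right)^{3} = T \left(6 + T\right)^{6}$)
$q{\left(x{\left(13 \right)},100 \right)} - 492 \cdot 71 = 100 \left(6 + 100\right)^{6} - 492 \cdot 71 = 100 \cdot 106^{6} - 34932 = 100 \cdot 1418519112256 - 34932 = 141851911225600 - 34932 = 141851911190668$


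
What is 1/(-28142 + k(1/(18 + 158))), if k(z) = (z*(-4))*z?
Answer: -7744/217931649 ≈ -3.5534e-5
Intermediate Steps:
k(z) = -4*z² (k(z) = (-4*z)*z = -4*z²)
1/(-28142 + k(1/(18 + 158))) = 1/(-28142 - 4/(18 + 158)²) = 1/(-28142 - 4*(1/176)²) = 1/(-28142 - 4*1/30976) = 1/(-28142 - 1/7744) = 1/(-217931649/7744) = -7744/217931649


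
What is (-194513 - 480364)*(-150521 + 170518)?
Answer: -13495515369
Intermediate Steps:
(-194513 - 480364)*(-150521 + 170518) = -674877*19997 = -13495515369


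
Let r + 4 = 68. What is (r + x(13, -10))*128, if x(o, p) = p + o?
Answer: 8576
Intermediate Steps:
r = 64 (r = -4 + 68 = 64)
x(o, p) = o + p
(r + x(13, -10))*128 = (64 + (13 - 10))*128 = (64 + 3)*128 = 67*128 = 8576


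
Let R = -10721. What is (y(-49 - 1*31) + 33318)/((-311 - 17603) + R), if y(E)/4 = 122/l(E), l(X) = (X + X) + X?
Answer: -999479/859050 ≈ -1.1635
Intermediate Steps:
l(X) = 3*X (l(X) = 2*X + X = 3*X)
y(E) = 488/(3*E) (y(E) = 4*(122/((3*E))) = 4*(122*(1/(3*E))) = 4*(122/(3*E)) = 488/(3*E))
(y(-49 - 1*31) + 33318)/((-311 - 17603) + R) = (488/(3*(-49 - 1*31)) + 33318)/((-311 - 17603) - 10721) = (488/(3*(-49 - 31)) + 33318)/(-17914 - 10721) = ((488/3)/(-80) + 33318)/(-28635) = ((488/3)*(-1/80) + 33318)*(-1/28635) = (-61/30 + 33318)*(-1/28635) = (999479/30)*(-1/28635) = -999479/859050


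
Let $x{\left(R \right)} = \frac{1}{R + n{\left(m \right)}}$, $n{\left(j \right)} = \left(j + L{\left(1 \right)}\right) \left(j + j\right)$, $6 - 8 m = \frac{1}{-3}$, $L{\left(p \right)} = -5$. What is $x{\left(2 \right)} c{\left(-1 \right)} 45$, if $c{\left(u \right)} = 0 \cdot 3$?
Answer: $0$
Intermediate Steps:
$c{\left(u \right)} = 0$
$m = \frac{19}{24}$ ($m = \frac{3}{4} - \frac{1}{8 \left(-3\right)} = \frac{3}{4} - - \frac{1}{24} = \frac{3}{4} + \frac{1}{24} = \frac{19}{24} \approx 0.79167$)
$n{\left(j \right)} = 2 j \left(-5 + j\right)$ ($n{\left(j \right)} = \left(j - 5\right) \left(j + j\right) = \left(-5 + j\right) 2 j = 2 j \left(-5 + j\right)$)
$x{\left(R \right)} = \frac{1}{- \frac{1919}{288} + R}$ ($x{\left(R \right)} = \frac{1}{R + 2 \cdot \frac{19}{24} \left(-5 + \frac{19}{24}\right)} = \frac{1}{R + 2 \cdot \frac{19}{24} \left(- \frac{101}{24}\right)} = \frac{1}{R - \frac{1919}{288}} = \frac{1}{- \frac{1919}{288} + R}$)
$x{\left(2 \right)} c{\left(-1 \right)} 45 = \frac{288}{-1919 + 288 \cdot 2} \cdot 0 \cdot 45 = \frac{288}{-1919 + 576} \cdot 0 \cdot 45 = \frac{288}{-1343} \cdot 0 \cdot 45 = 288 \left(- \frac{1}{1343}\right) 0 \cdot 45 = \left(- \frac{288}{1343}\right) 0 \cdot 45 = 0 \cdot 45 = 0$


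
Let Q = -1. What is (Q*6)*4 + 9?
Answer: -15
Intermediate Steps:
(Q*6)*4 + 9 = -1*6*4 + 9 = -6*4 + 9 = -24 + 9 = -15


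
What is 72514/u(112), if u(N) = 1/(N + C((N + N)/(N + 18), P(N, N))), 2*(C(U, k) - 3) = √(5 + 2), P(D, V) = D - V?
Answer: 8339110 + 36257*√7 ≈ 8.4350e+6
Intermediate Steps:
C(U, k) = 3 + √7/2 (C(U, k) = 3 + √(5 + 2)/2 = 3 + √7/2)
u(N) = 1/(3 + N + √7/2) (u(N) = 1/(N + (3 + √7/2)) = 1/(3 + N + √7/2))
72514/u(112) = 72514/((2/(6 + √7 + 2*112))) = 72514/((2/(6 + √7 + 224))) = 72514/((2/(230 + √7))) = 72514*(115 + √7/2) = 8339110 + 36257*√7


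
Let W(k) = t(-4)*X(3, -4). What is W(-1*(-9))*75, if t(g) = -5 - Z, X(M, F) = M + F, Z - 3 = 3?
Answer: 825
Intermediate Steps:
Z = 6 (Z = 3 + 3 = 6)
X(M, F) = F + M
t(g) = -11 (t(g) = -5 - 1*6 = -5 - 6 = -11)
W(k) = 11 (W(k) = -11*(-4 + 3) = -11*(-1) = 11)
W(-1*(-9))*75 = 11*75 = 825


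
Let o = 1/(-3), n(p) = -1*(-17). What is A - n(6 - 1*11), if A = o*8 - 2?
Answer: -65/3 ≈ -21.667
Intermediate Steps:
n(p) = 17
o = -1/3 ≈ -0.33333
A = -14/3 (A = -1/3*8 - 2 = -8/3 - 2 = -14/3 ≈ -4.6667)
A - n(6 - 1*11) = -14/3 - 1*17 = -14/3 - 17 = -65/3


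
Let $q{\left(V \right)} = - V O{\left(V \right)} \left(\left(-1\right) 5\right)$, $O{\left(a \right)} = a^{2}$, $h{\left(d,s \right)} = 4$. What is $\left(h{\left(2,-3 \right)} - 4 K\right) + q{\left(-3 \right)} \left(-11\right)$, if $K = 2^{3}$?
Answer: $1457$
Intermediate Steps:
$K = 8$
$q{\left(V \right)} = 5 V^{3}$ ($q{\left(V \right)} = - V V^{2} \left(\left(-1\right) 5\right) = - V V^{2} \left(-5\right) = - V \left(- 5 V^{2}\right) = 5 V^{3}$)
$\left(h{\left(2,-3 \right)} - 4 K\right) + q{\left(-3 \right)} \left(-11\right) = \left(4 - 32\right) + 5 \left(-3\right)^{3} \left(-11\right) = \left(4 - 32\right) + 5 \left(-27\right) \left(-11\right) = -28 - -1485 = -28 + 1485 = 1457$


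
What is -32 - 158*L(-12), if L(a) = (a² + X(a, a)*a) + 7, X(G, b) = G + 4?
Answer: -39058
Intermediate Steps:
X(G, b) = 4 + G
L(a) = 7 + a² + a*(4 + a) (L(a) = (a² + (4 + a)*a) + 7 = (a² + a*(4 + a)) + 7 = 7 + a² + a*(4 + a))
-32 - 158*L(-12) = -32 - 158*(7 + (-12)² - 12*(4 - 12)) = -32 - 158*(7 + 144 - 12*(-8)) = -32 - 158*(7 + 144 + 96) = -32 - 158*247 = -32 - 39026 = -39058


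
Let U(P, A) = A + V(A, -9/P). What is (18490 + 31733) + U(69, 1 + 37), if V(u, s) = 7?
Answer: 50268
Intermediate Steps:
U(P, A) = 7 + A (U(P, A) = A + 7 = 7 + A)
(18490 + 31733) + U(69, 1 + 37) = (18490 + 31733) + (7 + (1 + 37)) = 50223 + (7 + 38) = 50223 + 45 = 50268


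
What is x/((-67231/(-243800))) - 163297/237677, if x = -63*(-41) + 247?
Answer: 163975218237393/15979262387 ≈ 10262.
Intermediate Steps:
x = 2830 (x = 2583 + 247 = 2830)
x/((-67231/(-243800))) - 163297/237677 = 2830/((-67231/(-243800))) - 163297/237677 = 2830/((-67231*(-1/243800))) - 163297*1/237677 = 2830/(67231/243800) - 163297/237677 = 2830*(243800/67231) - 163297/237677 = 689954000/67231 - 163297/237677 = 163975218237393/15979262387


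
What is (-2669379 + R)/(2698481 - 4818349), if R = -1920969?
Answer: 1147587/529967 ≈ 2.1654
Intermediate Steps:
(-2669379 + R)/(2698481 - 4818349) = (-2669379 - 1920969)/(2698481 - 4818349) = -4590348/(-2119868) = -4590348*(-1/2119868) = 1147587/529967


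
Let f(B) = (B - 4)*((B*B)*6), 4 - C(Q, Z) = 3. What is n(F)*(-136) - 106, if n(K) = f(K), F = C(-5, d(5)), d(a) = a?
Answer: 2342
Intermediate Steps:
C(Q, Z) = 1 (C(Q, Z) = 4 - 1*3 = 4 - 3 = 1)
F = 1
f(B) = 6*B²*(-4 + B) (f(B) = (-4 + B)*(B²*6) = (-4 + B)*(6*B²) = 6*B²*(-4 + B))
n(K) = 6*K²*(-4 + K)
n(F)*(-136) - 106 = (6*1²*(-4 + 1))*(-136) - 106 = (6*1*(-3))*(-136) - 106 = -18*(-136) - 106 = 2448 - 106 = 2342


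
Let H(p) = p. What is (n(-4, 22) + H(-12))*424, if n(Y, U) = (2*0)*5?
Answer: -5088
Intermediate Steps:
n(Y, U) = 0 (n(Y, U) = 0*5 = 0)
(n(-4, 22) + H(-12))*424 = (0 - 12)*424 = -12*424 = -5088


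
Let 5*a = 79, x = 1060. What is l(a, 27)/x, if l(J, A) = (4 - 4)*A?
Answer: 0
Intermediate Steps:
a = 79/5 (a = (⅕)*79 = 79/5 ≈ 15.800)
l(J, A) = 0 (l(J, A) = 0*A = 0)
l(a, 27)/x = 0/1060 = 0*(1/1060) = 0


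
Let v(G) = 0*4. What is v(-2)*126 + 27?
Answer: 27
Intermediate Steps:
v(G) = 0
v(-2)*126 + 27 = 0*126 + 27 = 0 + 27 = 27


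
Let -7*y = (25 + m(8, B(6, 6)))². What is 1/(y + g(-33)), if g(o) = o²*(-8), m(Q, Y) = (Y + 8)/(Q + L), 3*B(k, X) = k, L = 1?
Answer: -567/4994929 ≈ -0.00011352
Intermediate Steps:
B(k, X) = k/3
m(Q, Y) = (8 + Y)/(1 + Q) (m(Q, Y) = (Y + 8)/(Q + 1) = (8 + Y)/(1 + Q))
g(o) = -8*o²
y = -55225/567 (y = -(25 + (8 + (⅓)*6)/(1 + 8))²/7 = -(25 + (8 + 2)/9)²/7 = -(25 + (⅑)*10)²/7 = -(25 + 10/9)²/7 = -(235/9)²/7 = -⅐*55225/81 = -55225/567 ≈ -97.399)
1/(y + g(-33)) = 1/(-55225/567 - 8*(-33)²) = 1/(-55225/567 - 8*1089) = 1/(-55225/567 - 8712) = 1/(-4994929/567) = -567/4994929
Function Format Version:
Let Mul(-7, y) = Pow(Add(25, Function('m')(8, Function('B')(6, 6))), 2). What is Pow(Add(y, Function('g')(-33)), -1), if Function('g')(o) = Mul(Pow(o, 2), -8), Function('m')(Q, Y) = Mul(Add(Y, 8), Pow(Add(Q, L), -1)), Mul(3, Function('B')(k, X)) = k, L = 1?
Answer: Rational(-567, 4994929) ≈ -0.00011352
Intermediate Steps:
Function('B')(k, X) = Mul(Rational(1, 3), k)
Function('m')(Q, Y) = Mul(Pow(Add(1, Q), -1), Add(8, Y)) (Function('m')(Q, Y) = Mul(Add(Y, 8), Pow(Add(Q, 1), -1)) = Mul(Add(8, Y), Pow(Add(1, Q), -1)) = Mul(Pow(Add(1, Q), -1), Add(8, Y)))
Function('g')(o) = Mul(-8, Pow(o, 2))
y = Rational(-55225, 567) (y = Mul(Rational(-1, 7), Pow(Add(25, Mul(Pow(Add(1, 8), -1), Add(8, Mul(Rational(1, 3), 6)))), 2)) = Mul(Rational(-1, 7), Pow(Add(25, Mul(Pow(9, -1), Add(8, 2))), 2)) = Mul(Rational(-1, 7), Pow(Add(25, Mul(Rational(1, 9), 10)), 2)) = Mul(Rational(-1, 7), Pow(Add(25, Rational(10, 9)), 2)) = Mul(Rational(-1, 7), Pow(Rational(235, 9), 2)) = Mul(Rational(-1, 7), Rational(55225, 81)) = Rational(-55225, 567) ≈ -97.399)
Pow(Add(y, Function('g')(-33)), -1) = Pow(Add(Rational(-55225, 567), Mul(-8, Pow(-33, 2))), -1) = Pow(Add(Rational(-55225, 567), Mul(-8, 1089)), -1) = Pow(Add(Rational(-55225, 567), -8712), -1) = Pow(Rational(-4994929, 567), -1) = Rational(-567, 4994929)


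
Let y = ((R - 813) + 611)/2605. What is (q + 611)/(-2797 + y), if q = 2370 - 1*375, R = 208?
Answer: -6788630/7286179 ≈ -0.93171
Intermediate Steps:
q = 1995 (q = 2370 - 375 = 1995)
y = 6/2605 (y = ((208 - 813) + 611)/2605 = (-605 + 611)*(1/2605) = 6*(1/2605) = 6/2605 ≈ 0.0023033)
(q + 611)/(-2797 + y) = (1995 + 611)/(-2797 + 6/2605) = 2606/(-7286179/2605) = 2606*(-2605/7286179) = -6788630/7286179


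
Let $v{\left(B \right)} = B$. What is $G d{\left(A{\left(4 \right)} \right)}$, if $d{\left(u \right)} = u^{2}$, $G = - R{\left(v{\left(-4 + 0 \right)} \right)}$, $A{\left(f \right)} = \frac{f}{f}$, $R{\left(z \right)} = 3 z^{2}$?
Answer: $-48$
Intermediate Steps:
$A{\left(f \right)} = 1$
$G = -48$ ($G = - 3 \left(-4 + 0\right)^{2} = - 3 \left(-4\right)^{2} = - 3 \cdot 16 = \left(-1\right) 48 = -48$)
$G d{\left(A{\left(4 \right)} \right)} = - 48 \cdot 1^{2} = \left(-48\right) 1 = -48$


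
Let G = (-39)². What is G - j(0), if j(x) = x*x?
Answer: 1521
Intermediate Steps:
j(x) = x²
G = 1521
G - j(0) = 1521 - 1*0² = 1521 - 1*0 = 1521 + 0 = 1521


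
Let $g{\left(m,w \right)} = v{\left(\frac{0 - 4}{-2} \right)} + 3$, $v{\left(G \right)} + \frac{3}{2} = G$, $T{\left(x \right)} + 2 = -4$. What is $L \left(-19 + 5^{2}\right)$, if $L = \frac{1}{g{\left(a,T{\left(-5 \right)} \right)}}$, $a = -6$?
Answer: $\frac{12}{7} \approx 1.7143$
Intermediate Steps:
$T{\left(x \right)} = -6$ ($T{\left(x \right)} = -2 - 4 = -6$)
$v{\left(G \right)} = - \frac{3}{2} + G$
$g{\left(m,w \right)} = \frac{7}{2}$ ($g{\left(m,w \right)} = \left(- \frac{3}{2} + \frac{0 - 4}{-2}\right) + 3 = \left(- \frac{3}{2} + \left(0 - 4\right) \left(- \frac{1}{2}\right)\right) + 3 = \left(- \frac{3}{2} - -2\right) + 3 = \left(- \frac{3}{2} + 2\right) + 3 = \frac{1}{2} + 3 = \frac{7}{2}$)
$L = \frac{2}{7}$ ($L = \frac{1}{\frac{7}{2}} = \frac{2}{7} \approx 0.28571$)
$L \left(-19 + 5^{2}\right) = \frac{2 \left(-19 + 5^{2}\right)}{7} = \frac{2 \left(-19 + 25\right)}{7} = \frac{2}{7} \cdot 6 = \frac{12}{7}$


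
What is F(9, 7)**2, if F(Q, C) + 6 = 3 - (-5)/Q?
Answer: 484/81 ≈ 5.9753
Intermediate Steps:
F(Q, C) = -3 + 5/Q (F(Q, C) = -6 + (3 - (-5)/Q) = -6 + (3 + 5/Q) = -3 + 5/Q)
F(9, 7)**2 = (-3 + 5/9)**2 = (-22/9)**2 = 484/81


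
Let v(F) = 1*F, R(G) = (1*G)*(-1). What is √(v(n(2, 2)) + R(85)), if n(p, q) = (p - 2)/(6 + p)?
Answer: I*√85 ≈ 9.2195*I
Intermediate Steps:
R(G) = -G (R(G) = G*(-1) = -G)
n(p, q) = (-2 + p)/(6 + p)
v(F) = F
√(v(n(2, 2)) + R(85)) = √((-2 + 2)/(6 + 2) - 1*85) = √(0/8 - 85) = √((⅛)*0 - 85) = √(0 - 85) = √(-85) = I*√85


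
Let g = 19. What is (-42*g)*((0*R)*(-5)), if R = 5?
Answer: 0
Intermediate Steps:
(-42*g)*((0*R)*(-5)) = (-42*19)*((0*5)*(-5)) = -0*(-5) = -798*0 = 0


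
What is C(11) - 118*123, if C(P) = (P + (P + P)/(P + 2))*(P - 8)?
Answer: -188187/13 ≈ -14476.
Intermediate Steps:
C(P) = (-8 + P)*(P + 2*P/(2 + P)) (C(P) = (P + (2*P)/(2 + P))*(-8 + P) = (P + 2*P/(2 + P))*(-8 + P) = (-8 + P)*(P + 2*P/(2 + P)))
C(11) - 118*123 = 11*(-32 + 11² - 4*11)/(2 + 11) - 118*123 = 11*(-32 + 121 - 44)/13 - 14514 = 11*(1/13)*45 - 14514 = 495/13 - 14514 = -188187/13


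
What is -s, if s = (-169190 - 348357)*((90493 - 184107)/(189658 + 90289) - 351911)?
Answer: -50986930582842057/279947 ≈ -1.8213e+11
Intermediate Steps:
s = 50986930582842057/279947 (s = -517547*(-93614/279947 - 351911) = -517547*(-98516522331/279947) = 50986930582842057/279947 ≈ 1.8213e+11)
-s = -1*50986930582842057/279947 = -50986930582842057/279947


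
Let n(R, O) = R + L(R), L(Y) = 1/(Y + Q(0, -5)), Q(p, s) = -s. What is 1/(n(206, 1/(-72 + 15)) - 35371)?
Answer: -211/7419814 ≈ -2.8437e-5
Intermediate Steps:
L(Y) = 1/(5 + Y) (L(Y) = 1/(Y - 1*(-5)) = 1/(Y + 5) = 1/(5 + Y))
n(R, O) = R + 1/(5 + R)
1/(n(206, 1/(-72 + 15)) - 35371) = 1/((1 + 206*(5 + 206))/(5 + 206) - 35371) = 1/((1 + 206*211)/211 - 35371) = 1/((1 + 43466)/211 - 35371) = 1/((1/211)*43467 - 35371) = 1/(43467/211 - 35371) = 1/(-7419814/211) = -211/7419814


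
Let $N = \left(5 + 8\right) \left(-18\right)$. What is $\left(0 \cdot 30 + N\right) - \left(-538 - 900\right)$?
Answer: $1204$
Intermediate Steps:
$N = -234$ ($N = 13 \left(-18\right) = -234$)
$\left(0 \cdot 30 + N\right) - \left(-538 - 900\right) = \left(0 \cdot 30 - 234\right) - \left(-538 - 900\right) = \left(0 - 234\right) + \left(538 - -900\right) = -234 + \left(538 + 900\right) = -234 + 1438 = 1204$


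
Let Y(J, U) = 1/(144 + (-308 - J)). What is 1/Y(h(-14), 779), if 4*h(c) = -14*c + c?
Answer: -419/2 ≈ -209.50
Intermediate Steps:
h(c) = -13*c/4 (h(c) = (-14*c + c)/4 = (-13*c)/4 = -13*c/4)
Y(J, U) = 1/(-164 - J)
1/Y(h(-14), 779) = 1/(-1/(164 - 13/4*(-14))) = 1/(-1/(164 + 91/2)) = 1/(-1/419/2) = 1/(-1*2/419) = 1/(-2/419) = -419/2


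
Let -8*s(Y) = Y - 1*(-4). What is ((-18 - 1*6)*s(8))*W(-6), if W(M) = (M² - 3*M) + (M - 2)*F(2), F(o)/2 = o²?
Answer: -360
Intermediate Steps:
s(Y) = -½ - Y/8 (s(Y) = -(Y - 1*(-4))/8 = -(Y + 4)/8 = -(4 + Y)/8 = -½ - Y/8)
F(o) = 2*o²
W(M) = -16 + M² + 5*M (W(M) = (M² - 3*M) + (M - 2)*(2*2²) = (M² - 3*M) + (-2 + M)*(2*4) = (M² - 3*M) + (-2 + M)*8 = (M² - 3*M) + (-16 + 8*M) = -16 + M² + 5*M)
((-18 - 1*6)*s(8))*W(-6) = ((-18 - 1*6)*(-½ - ⅛*8))*(-16 + (-6)² + 5*(-6)) = ((-18 - 6)*(-½ - 1))*(-16 + 36 - 30) = -24*(-3/2)*(-10) = 36*(-10) = -360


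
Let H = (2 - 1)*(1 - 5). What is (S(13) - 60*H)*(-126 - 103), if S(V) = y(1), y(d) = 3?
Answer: -55647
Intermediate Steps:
S(V) = 3
H = -4 (H = 1*(-4) = -4)
(S(13) - 60*H)*(-126 - 103) = (3 - 60*(-4))*(-126 - 103) = (3 + 240)*(-229) = 243*(-229) = -55647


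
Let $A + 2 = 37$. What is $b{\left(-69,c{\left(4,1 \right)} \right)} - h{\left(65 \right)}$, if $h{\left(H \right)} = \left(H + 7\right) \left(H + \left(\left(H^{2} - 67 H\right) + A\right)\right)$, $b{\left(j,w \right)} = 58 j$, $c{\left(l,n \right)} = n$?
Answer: $-1842$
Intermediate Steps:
$A = 35$ ($A = -2 + 37 = 35$)
$h{\left(H \right)} = \left(7 + H\right) \left(35 + H^{2} - 66 H\right)$ ($h{\left(H \right)} = \left(H + 7\right) \left(H + \left(\left(H^{2} - 67 H\right) + 35\right)\right) = \left(7 + H\right) \left(H + \left(35 + H^{2} - 67 H\right)\right) = \left(7 + H\right) \left(35 + H^{2} - 66 H\right)$)
$b{\left(-69,c{\left(4,1 \right)} \right)} - h{\left(65 \right)} = 58 \left(-69\right) - \left(245 + 65^{3} - 27755 - 59 \cdot 65^{2}\right) = -4002 - \left(245 + 274625 - 27755 - 249275\right) = -4002 - -2160 = -4002 + 2160 = -1842$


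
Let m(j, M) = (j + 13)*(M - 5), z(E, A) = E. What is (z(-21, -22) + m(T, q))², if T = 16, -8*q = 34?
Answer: 1338649/16 ≈ 83666.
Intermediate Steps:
q = -17/4 (q = -⅛*34 = -17/4 ≈ -4.2500)
m(j, M) = (-5 + M)*(13 + j) (m(j, M) = (13 + j)*(-5 + M) = (-5 + M)*(13 + j))
(z(-21, -22) + m(T, q))² = (-21 + (-65 - 5*16 + 13*(-17/4) - 17/4*16))² = (-21 + (-65 - 80 - 221/4 - 68))² = (-21 - 1073/4)² = (-1157/4)² = 1338649/16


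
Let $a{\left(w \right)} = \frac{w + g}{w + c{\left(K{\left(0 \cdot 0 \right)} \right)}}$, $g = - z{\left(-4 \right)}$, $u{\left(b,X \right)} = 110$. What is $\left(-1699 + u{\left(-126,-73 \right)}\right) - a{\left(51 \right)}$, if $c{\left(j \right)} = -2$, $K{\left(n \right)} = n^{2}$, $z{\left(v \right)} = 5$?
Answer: $- \frac{77907}{49} \approx -1589.9$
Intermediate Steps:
$g = -5$ ($g = \left(-1\right) 5 = -5$)
$a{\left(w \right)} = \frac{-5 + w}{-2 + w}$ ($a{\left(w \right)} = \frac{w - 5}{w - 2} = \frac{-5 + w}{-2 + w}$)
$\left(-1699 + u{\left(-126,-73 \right)}\right) - a{\left(51 \right)} = \left(-1699 + 110\right) - \frac{-5 + 51}{-2 + 51} = -1589 - \frac{1}{49} \cdot 46 = -1589 - \frac{46}{49} = - \frac{77907}{49}$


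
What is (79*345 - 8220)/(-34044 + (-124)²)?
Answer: -19035/18668 ≈ -1.0197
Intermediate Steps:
(79*345 - 8220)/(-34044 + (-124)²) = (27255 - 8220)/(-34044 + 15376) = 19035/(-18668) = 19035*(-1/18668) = -19035/18668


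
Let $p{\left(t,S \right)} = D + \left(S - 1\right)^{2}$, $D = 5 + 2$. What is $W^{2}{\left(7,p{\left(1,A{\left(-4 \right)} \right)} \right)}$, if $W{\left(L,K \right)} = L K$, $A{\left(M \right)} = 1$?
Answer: $2401$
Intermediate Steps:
$D = 7$
$p{\left(t,S \right)} = 7 + \left(-1 + S\right)^{2}$ ($p{\left(t,S \right)} = 7 + \left(S - 1\right)^{2} = 7 + \left(-1 + S\right)^{2}$)
$W{\left(L,K \right)} = K L$
$W^{2}{\left(7,p{\left(1,A{\left(-4 \right)} \right)} \right)} = \left(\left(7 + \left(-1 + 1\right)^{2}\right) 7\right)^{2} = \left(\left(7 + 0^{2}\right) 7\right)^{2} = \left(\left(7 + 0\right) 7\right)^{2} = \left(7 \cdot 7\right)^{2} = 49^{2} = 2401$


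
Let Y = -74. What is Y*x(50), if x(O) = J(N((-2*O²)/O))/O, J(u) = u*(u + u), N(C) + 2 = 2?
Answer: 0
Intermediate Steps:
N(C) = 0 (N(C) = -2 + 2 = 0)
J(u) = 2*u² (J(u) = u*(2*u) = 2*u²)
x(O) = 0 (x(O) = (2*0²)/O = (2*0)/O = 0/O = 0)
Y*x(50) = -74*0 = 0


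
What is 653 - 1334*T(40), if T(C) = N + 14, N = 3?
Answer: -22025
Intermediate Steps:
T(C) = 17 (T(C) = 3 + 14 = 17)
653 - 1334*T(40) = 653 - 1334*17 = 653 - 22678 = -22025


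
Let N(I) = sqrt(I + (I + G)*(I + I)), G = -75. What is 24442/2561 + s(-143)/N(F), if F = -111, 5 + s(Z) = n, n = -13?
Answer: 24442/2561 - 6*sqrt(41181)/13727 ≈ 9.4552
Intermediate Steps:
s(Z) = -18 (s(Z) = -5 - 13 = -18)
N(I) = sqrt(I + 2*I*(-75 + I)) (N(I) = sqrt(I + (I - 75)*(I + I)) = sqrt(I + (-75 + I)*(2*I)) = sqrt(I + 2*I*(-75 + I)))
24442/2561 + s(-143)/N(F) = 24442/2561 - 18*sqrt(41181)/41181 = 24442/2561 - 6*sqrt(41181)/13727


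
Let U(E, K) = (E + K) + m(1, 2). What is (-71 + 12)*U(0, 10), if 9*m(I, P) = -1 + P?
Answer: -5369/9 ≈ -596.56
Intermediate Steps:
m(I, P) = -⅑ + P/9 (m(I, P) = (-1 + P)/9 = -⅑ + P/9)
U(E, K) = ⅑ + E + K (U(E, K) = (E + K) + (-⅑ + (⅑)*2) = (E + K) + (-⅑ + 2/9) = (E + K) + ⅑ = ⅑ + E + K)
(-71 + 12)*U(0, 10) = (-71 + 12)*(⅑ + 0 + 10) = -59*91/9 = -5369/9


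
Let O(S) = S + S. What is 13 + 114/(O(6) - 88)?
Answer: 23/2 ≈ 11.500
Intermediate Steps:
O(S) = 2*S
13 + 114/(O(6) - 88) = 13 + 114/(2*6 - 88) = 13 + 114/(12 - 88) = 13 + 114/(-76) = 13 - 1/76*114 = 13 - 3/2 = 23/2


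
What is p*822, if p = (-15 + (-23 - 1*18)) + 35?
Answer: -17262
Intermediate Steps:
p = -21 (p = (-15 + (-23 - 18)) + 35 = (-15 - 41) + 35 = -56 + 35 = -21)
p*822 = -21*822 = -17262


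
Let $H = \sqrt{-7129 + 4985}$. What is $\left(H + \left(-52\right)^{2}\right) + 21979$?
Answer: $24683 + 4 i \sqrt{134} \approx 24683.0 + 46.303 i$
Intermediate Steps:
$H = 4 i \sqrt{134}$ ($H = \sqrt{-2144} = 4 i \sqrt{134} \approx 46.303 i$)
$\left(H + \left(-52\right)^{2}\right) + 21979 = \left(4 i \sqrt{134} + \left(-52\right)^{2}\right) + 21979 = \left(4 i \sqrt{134} + 2704\right) + 21979 = \left(2704 + 4 i \sqrt{134}\right) + 21979 = 24683 + 4 i \sqrt{134}$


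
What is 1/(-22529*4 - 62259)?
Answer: -1/152375 ≈ -6.5628e-6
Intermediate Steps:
1/(-22529*4 - 62259) = 1/(-90116 - 62259) = 1/(-152375) = -1/152375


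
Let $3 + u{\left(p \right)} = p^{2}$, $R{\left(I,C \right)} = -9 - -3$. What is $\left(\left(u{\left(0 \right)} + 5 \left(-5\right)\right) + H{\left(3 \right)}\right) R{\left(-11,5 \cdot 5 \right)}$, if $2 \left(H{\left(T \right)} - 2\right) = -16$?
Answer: $204$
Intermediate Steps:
$R{\left(I,C \right)} = -6$ ($R{\left(I,C \right)} = -9 + 3 = -6$)
$u{\left(p \right)} = -3 + p^{2}$
$H{\left(T \right)} = -6$ ($H{\left(T \right)} = 2 + \frac{1}{2} \left(-16\right) = 2 - 8 = -6$)
$\left(\left(u{\left(0 \right)} + 5 \left(-5\right)\right) + H{\left(3 \right)}\right) R{\left(-11,5 \cdot 5 \right)} = \left(\left(\left(-3 + 0^{2}\right) + 5 \left(-5\right)\right) - 6\right) \left(-6\right) = \left(\left(\left(-3 + 0\right) - 25\right) - 6\right) \left(-6\right) = \left(\left(-3 - 25\right) - 6\right) \left(-6\right) = \left(-28 - 6\right) \left(-6\right) = \left(-34\right) \left(-6\right) = 204$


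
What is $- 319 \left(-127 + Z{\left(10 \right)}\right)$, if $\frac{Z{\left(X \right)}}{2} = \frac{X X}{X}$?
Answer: $34133$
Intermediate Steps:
$Z{\left(X \right)} = 2 X$ ($Z{\left(X \right)} = 2 \frac{X X}{X} = 2 \frac{X^{2}}{X} = 2 X$)
$- 319 \left(-127 + Z{\left(10 \right)}\right) = - 319 \left(-127 + 2 \cdot 10\right) = - 319 \left(-127 + 20\right) = \left(-319\right) \left(-107\right) = 34133$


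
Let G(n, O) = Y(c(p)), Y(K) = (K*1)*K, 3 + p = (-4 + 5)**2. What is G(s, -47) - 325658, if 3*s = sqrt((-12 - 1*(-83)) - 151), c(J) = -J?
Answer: -325654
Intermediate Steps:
p = -2 (p = -3 + (-4 + 5)**2 = -3 + 1**2 = -3 + 1 = -2)
s = 4*I*sqrt(5)/3 (s = sqrt((-12 - 1*(-83)) - 151)/3 = sqrt((-12 + 83) - 151)/3 = sqrt(71 - 151)/3 = sqrt(-80)/3 = (4*I*sqrt(5))/3 = 4*I*sqrt(5)/3 ≈ 2.9814*I)
Y(K) = K**2 (Y(K) = K*K = K**2)
G(n, O) = 4 (G(n, O) = (-1*(-2))**2 = 2**2 = 4)
G(s, -47) - 325658 = 4 - 325658 = -325654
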